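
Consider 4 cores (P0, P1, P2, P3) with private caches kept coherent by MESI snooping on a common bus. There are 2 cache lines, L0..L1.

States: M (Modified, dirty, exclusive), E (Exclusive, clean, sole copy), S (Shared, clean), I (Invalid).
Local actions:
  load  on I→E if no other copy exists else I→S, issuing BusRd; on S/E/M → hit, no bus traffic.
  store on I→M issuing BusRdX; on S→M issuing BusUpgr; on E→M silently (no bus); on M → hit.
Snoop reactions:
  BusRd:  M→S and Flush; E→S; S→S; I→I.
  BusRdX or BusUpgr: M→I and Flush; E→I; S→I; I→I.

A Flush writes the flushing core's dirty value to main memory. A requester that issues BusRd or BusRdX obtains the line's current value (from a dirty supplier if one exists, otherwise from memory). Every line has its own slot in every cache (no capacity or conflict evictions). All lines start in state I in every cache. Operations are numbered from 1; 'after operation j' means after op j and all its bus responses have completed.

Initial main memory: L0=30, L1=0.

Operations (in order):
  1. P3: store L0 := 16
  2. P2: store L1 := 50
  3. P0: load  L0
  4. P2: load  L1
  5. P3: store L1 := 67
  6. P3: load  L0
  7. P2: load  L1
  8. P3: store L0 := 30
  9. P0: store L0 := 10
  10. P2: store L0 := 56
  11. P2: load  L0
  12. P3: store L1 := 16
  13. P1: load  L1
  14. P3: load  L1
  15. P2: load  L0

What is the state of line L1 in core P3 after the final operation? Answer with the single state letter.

  op1 P3: store L0 := 16 → I/I/I/M on L0; bus BusRdX; mem=30
  op2 P2: store L1 := 50 → I/I/M/I on L1; bus BusRdX; mem=0
  op3 P0: load  L0 → S/I/I/S on L0; bus BusRd Flush; mem=16
  op4 P2: load  L1 → I/I/M/I on L1; bus (none); mem=0
  op5 P3: store L1 := 67 → I/I/I/M on L1; bus BusRdX Flush; mem=50
  op6 P3: load  L0 → S/I/I/S on L0; bus (none); mem=16
  op7 P2: load  L1 → I/I/S/S on L1; bus BusRd Flush; mem=67
  op8 P3: store L0 := 30 → I/I/I/M on L0; bus BusUpgr; mem=16
  op9 P0: store L0 := 10 → M/I/I/I on L0; bus BusRdX Flush; mem=30
  op10 P2: store L0 := 56 → I/I/M/I on L0; bus BusRdX Flush; mem=10
  op11 P2: load  L0 → I/I/M/I on L0; bus (none); mem=10
  op12 P3: store L1 := 16 → I/I/I/M on L1; bus BusUpgr; mem=67
  op13 P1: load  L1 → I/S/I/S on L1; bus BusRd Flush; mem=16
  op14 P3: load  L1 → I/S/I/S on L1; bus (none); mem=16
  op15 P2: load  L0 → I/I/M/I on L0; bus (none); mem=10

state = S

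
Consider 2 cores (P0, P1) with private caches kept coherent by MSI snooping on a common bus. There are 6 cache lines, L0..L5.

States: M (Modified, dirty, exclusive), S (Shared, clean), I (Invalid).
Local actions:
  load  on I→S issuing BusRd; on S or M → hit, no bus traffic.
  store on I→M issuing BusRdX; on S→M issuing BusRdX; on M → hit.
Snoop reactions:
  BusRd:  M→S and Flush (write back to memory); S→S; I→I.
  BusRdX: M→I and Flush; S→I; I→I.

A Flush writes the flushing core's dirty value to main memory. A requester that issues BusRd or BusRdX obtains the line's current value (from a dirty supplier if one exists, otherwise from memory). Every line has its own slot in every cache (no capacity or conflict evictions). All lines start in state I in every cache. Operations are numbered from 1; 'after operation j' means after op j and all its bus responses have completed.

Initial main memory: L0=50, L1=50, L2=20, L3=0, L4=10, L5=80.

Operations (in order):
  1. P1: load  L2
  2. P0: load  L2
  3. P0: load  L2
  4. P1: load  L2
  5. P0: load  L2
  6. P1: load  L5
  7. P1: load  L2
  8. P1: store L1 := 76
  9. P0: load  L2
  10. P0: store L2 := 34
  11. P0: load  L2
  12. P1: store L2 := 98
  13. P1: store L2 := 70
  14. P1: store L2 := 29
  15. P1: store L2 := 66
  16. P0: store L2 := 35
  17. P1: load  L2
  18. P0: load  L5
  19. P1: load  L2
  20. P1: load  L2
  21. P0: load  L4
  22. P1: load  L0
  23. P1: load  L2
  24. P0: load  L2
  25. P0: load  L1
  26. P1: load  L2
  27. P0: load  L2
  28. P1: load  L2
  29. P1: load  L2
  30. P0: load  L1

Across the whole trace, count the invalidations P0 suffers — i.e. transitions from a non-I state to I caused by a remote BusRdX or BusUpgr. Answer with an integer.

invalidations = 1

[1] P1: load  L2 | P0:I, P1:S(20) | bus: BusRd
[2] P0: load  L2 | P0:S(20), P1:S(20) | bus: BusRd
[3] P0: load  L2 | P0:S(20), P1:S(20) | bus: none
[4] P1: load  L2 | P0:S(20), P1:S(20) | bus: none
[5] P0: load  L2 | P0:S(20), P1:S(20) | bus: none
[6] P1: load  L5 | P0:I, P1:S(80) | bus: BusRd
[7] P1: load  L2 | P0:S(20), P1:S(20) | bus: none
[8] P1: store L1 := 76 | P0:I, P1:M(76) | bus: BusRdX
[9] P0: load  L2 | P0:S(20), P1:S(20) | bus: none
[10] P0: store L2 := 34 | P0:M(34), P1:I | bus: BusRdX
[11] P0: load  L2 | P0:M(34), P1:I | bus: none
[12] P1: store L2 := 98 | P0:I, P1:M(98) | bus: BusRdX,Flush
[13] P1: store L2 := 70 | P0:I, P1:M(70) | bus: none
[14] P1: store L2 := 29 | P0:I, P1:M(29) | bus: none
[15] P1: store L2 := 66 | P0:I, P1:M(66) | bus: none
[16] P0: store L2 := 35 | P0:M(35), P1:I | bus: BusRdX,Flush
[17] P1: load  L2 | P0:S(35), P1:S(35) | bus: BusRd,Flush
[18] P0: load  L5 | P0:S(80), P1:S(80) | bus: BusRd
[19] P1: load  L2 | P0:S(35), P1:S(35) | bus: none
[20] P1: load  L2 | P0:S(35), P1:S(35) | bus: none
[21] P0: load  L4 | P0:S(10), P1:I | bus: BusRd
[22] P1: load  L0 | P0:I, P1:S(50) | bus: BusRd
[23] P1: load  L2 | P0:S(35), P1:S(35) | bus: none
[24] P0: load  L2 | P0:S(35), P1:S(35) | bus: none
[25] P0: load  L1 | P0:S(76), P1:S(76) | bus: BusRd,Flush
[26] P1: load  L2 | P0:S(35), P1:S(35) | bus: none
[27] P0: load  L2 | P0:S(35), P1:S(35) | bus: none
[28] P1: load  L2 | P0:S(35), P1:S(35) | bus: none
[29] P1: load  L2 | P0:S(35), P1:S(35) | bus: none
[30] P0: load  L1 | P0:S(76), P1:S(76) | bus: none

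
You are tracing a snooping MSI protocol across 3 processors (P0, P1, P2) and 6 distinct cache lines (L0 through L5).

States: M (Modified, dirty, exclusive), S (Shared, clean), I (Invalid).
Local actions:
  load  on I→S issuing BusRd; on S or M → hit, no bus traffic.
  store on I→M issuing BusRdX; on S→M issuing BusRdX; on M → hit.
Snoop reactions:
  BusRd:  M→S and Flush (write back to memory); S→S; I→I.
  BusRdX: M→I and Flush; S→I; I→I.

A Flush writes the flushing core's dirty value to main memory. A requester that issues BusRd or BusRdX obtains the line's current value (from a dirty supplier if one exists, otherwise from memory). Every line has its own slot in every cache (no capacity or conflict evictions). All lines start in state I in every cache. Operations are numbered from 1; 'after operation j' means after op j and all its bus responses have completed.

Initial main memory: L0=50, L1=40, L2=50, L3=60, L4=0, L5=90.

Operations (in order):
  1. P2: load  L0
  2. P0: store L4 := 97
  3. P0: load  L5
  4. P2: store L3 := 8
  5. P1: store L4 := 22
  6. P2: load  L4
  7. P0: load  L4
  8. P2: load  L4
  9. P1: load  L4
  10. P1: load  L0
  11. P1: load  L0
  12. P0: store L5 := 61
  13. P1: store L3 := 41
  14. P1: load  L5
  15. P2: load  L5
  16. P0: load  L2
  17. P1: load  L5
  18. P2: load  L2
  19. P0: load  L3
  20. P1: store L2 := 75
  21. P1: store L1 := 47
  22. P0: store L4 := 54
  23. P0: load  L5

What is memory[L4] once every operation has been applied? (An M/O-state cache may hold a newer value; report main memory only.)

step 1: P2: load  L0  ⟶  IIS  (L0)  txn=BusRd  M[L0]=50
step 2: P0: store L4 := 97  ⟶  MII  (L4)  txn=BusRdX  M[L4]=0
step 3: P0: load  L5  ⟶  SII  (L5)  txn=BusRd  M[L5]=90
step 4: P2: store L3 := 8  ⟶  IIM  (L3)  txn=BusRdX  M[L3]=60
step 5: P1: store L4 := 22  ⟶  IMI  (L4)  txn=BusRdX+Flush  M[L4]=97
step 6: P2: load  L4  ⟶  ISS  (L4)  txn=BusRd+Flush  M[L4]=22
step 7: P0: load  L4  ⟶  SSS  (L4)  txn=BusRd  M[L4]=22
step 8: P2: load  L4  ⟶  SSS  (L4)  txn=∅  M[L4]=22
step 9: P1: load  L4  ⟶  SSS  (L4)  txn=∅  M[L4]=22
step 10: P1: load  L0  ⟶  ISS  (L0)  txn=BusRd  M[L0]=50
step 11: P1: load  L0  ⟶  ISS  (L0)  txn=∅  M[L0]=50
step 12: P0: store L5 := 61  ⟶  MII  (L5)  txn=BusRdX  M[L5]=90
step 13: P1: store L3 := 41  ⟶  IMI  (L3)  txn=BusRdX+Flush  M[L3]=8
step 14: P1: load  L5  ⟶  SSI  (L5)  txn=BusRd+Flush  M[L5]=61
step 15: P2: load  L5  ⟶  SSS  (L5)  txn=BusRd  M[L5]=61
step 16: P0: load  L2  ⟶  SII  (L2)  txn=BusRd  M[L2]=50
step 17: P1: load  L5  ⟶  SSS  (L5)  txn=∅  M[L5]=61
step 18: P2: load  L2  ⟶  SIS  (L2)  txn=BusRd  M[L2]=50
step 19: P0: load  L3  ⟶  SSI  (L3)  txn=BusRd+Flush  M[L3]=41
step 20: P1: store L2 := 75  ⟶  IMI  (L2)  txn=BusRdX  M[L2]=50
step 21: P1: store L1 := 47  ⟶  IMI  (L1)  txn=BusRdX  M[L1]=40
step 22: P0: store L4 := 54  ⟶  MII  (L4)  txn=BusRdX  M[L4]=22
step 23: P0: load  L5  ⟶  SSS  (L5)  txn=∅  M[L5]=61

memory[L4] = 22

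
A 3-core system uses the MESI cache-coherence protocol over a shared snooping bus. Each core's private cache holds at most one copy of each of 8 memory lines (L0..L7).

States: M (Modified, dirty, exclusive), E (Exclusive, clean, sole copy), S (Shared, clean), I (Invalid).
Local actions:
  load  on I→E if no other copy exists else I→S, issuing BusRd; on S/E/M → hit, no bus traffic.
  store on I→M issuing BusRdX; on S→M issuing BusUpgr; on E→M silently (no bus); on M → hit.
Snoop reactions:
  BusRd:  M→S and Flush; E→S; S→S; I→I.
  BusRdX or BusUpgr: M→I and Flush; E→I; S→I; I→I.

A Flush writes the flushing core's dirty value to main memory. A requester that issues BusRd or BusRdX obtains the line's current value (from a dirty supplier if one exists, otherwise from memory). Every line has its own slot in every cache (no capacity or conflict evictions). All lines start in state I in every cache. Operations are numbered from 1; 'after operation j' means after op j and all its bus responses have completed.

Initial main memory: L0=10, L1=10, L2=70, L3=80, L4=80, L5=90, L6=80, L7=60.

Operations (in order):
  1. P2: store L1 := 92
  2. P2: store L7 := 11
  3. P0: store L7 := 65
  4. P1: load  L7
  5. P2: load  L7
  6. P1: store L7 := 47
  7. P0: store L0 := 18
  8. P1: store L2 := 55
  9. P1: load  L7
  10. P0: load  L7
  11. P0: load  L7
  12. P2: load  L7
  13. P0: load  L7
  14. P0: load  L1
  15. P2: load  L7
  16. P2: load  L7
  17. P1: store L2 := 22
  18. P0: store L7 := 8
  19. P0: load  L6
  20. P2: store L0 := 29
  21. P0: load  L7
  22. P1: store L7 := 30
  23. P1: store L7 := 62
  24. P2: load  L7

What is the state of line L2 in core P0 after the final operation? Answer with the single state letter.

state = I

step 1: P2: store L1 := 92  ⟶  IIM  (L1)  txn=BusRdX  M[L1]=10
step 2: P2: store L7 := 11  ⟶  IIM  (L7)  txn=BusRdX  M[L7]=60
step 3: P0: store L7 := 65  ⟶  MII  (L7)  txn=BusRdX+Flush  M[L7]=11
step 4: P1: load  L7  ⟶  SSI  (L7)  txn=BusRd+Flush  M[L7]=65
step 5: P2: load  L7  ⟶  SSS  (L7)  txn=BusRd  M[L7]=65
step 6: P1: store L7 := 47  ⟶  IMI  (L7)  txn=BusUpgr  M[L7]=65
step 7: P0: store L0 := 18  ⟶  MII  (L0)  txn=BusRdX  M[L0]=10
step 8: P1: store L2 := 55  ⟶  IMI  (L2)  txn=BusRdX  M[L2]=70
step 9: P1: load  L7  ⟶  IMI  (L7)  txn=∅  M[L7]=65
step 10: P0: load  L7  ⟶  SSI  (L7)  txn=BusRd+Flush  M[L7]=47
step 11: P0: load  L7  ⟶  SSI  (L7)  txn=∅  M[L7]=47
step 12: P2: load  L7  ⟶  SSS  (L7)  txn=BusRd  M[L7]=47
step 13: P0: load  L7  ⟶  SSS  (L7)  txn=∅  M[L7]=47
step 14: P0: load  L1  ⟶  SIS  (L1)  txn=BusRd+Flush  M[L1]=92
step 15: P2: load  L7  ⟶  SSS  (L7)  txn=∅  M[L7]=47
step 16: P2: load  L7  ⟶  SSS  (L7)  txn=∅  M[L7]=47
step 17: P1: store L2 := 22  ⟶  IMI  (L2)  txn=∅  M[L2]=70
step 18: P0: store L7 := 8  ⟶  MII  (L7)  txn=BusUpgr  M[L7]=47
step 19: P0: load  L6  ⟶  EII  (L6)  txn=BusRd  M[L6]=80
step 20: P2: store L0 := 29  ⟶  IIM  (L0)  txn=BusRdX+Flush  M[L0]=18
step 21: P0: load  L7  ⟶  MII  (L7)  txn=∅  M[L7]=47
step 22: P1: store L7 := 30  ⟶  IMI  (L7)  txn=BusRdX+Flush  M[L7]=8
step 23: P1: store L7 := 62  ⟶  IMI  (L7)  txn=∅  M[L7]=8
step 24: P2: load  L7  ⟶  ISS  (L7)  txn=BusRd+Flush  M[L7]=62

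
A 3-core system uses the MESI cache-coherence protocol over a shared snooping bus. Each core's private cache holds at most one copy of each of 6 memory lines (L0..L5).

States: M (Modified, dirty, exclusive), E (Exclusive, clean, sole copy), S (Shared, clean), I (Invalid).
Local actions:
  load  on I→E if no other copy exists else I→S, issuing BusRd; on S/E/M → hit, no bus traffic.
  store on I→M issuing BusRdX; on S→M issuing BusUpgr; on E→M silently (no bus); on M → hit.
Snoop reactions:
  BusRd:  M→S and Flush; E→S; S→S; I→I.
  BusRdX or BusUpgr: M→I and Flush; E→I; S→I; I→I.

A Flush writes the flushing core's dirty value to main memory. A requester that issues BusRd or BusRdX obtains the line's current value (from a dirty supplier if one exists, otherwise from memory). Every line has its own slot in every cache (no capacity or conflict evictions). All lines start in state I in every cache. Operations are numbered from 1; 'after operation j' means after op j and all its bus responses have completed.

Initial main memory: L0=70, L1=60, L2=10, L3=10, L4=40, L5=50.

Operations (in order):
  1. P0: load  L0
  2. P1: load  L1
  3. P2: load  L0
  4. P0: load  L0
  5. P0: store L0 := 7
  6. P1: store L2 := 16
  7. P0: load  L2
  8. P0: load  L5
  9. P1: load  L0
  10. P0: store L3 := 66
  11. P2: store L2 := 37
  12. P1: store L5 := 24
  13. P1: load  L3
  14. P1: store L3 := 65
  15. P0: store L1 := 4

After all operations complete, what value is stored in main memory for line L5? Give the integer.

1. P0: load  L0  bus=[BusRd]  L0: P0=E P1=I P2=I  mem[L0]=70
2. P1: load  L1  bus=[BusRd]  L1: P0=I P1=E P2=I  mem[L1]=60
3. P2: load  L0  bus=[BusRd]  L0: P0=S P1=I P2=S  mem[L0]=70
4. P0: load  L0  bus=[-]  L0: P0=S P1=I P2=S  mem[L0]=70
5. P0: store L0 := 7  bus=[BusUpgr]  L0: P0=M P1=I P2=I  mem[L0]=70
6. P1: store L2 := 16  bus=[BusRdX]  L2: P0=I P1=M P2=I  mem[L2]=10
7. P0: load  L2  bus=[BusRd,Flush]  L2: P0=S P1=S P2=I  mem[L2]=16
8. P0: load  L5  bus=[BusRd]  L5: P0=E P1=I P2=I  mem[L5]=50
9. P1: load  L0  bus=[BusRd,Flush]  L0: P0=S P1=S P2=I  mem[L0]=7
10. P0: store L3 := 66  bus=[BusRdX]  L3: P0=M P1=I P2=I  mem[L3]=10
11. P2: store L2 := 37  bus=[BusRdX]  L2: P0=I P1=I P2=M  mem[L2]=16
12. P1: store L5 := 24  bus=[BusRdX]  L5: P0=I P1=M P2=I  mem[L5]=50
13. P1: load  L3  bus=[BusRd,Flush]  L3: P0=S P1=S P2=I  mem[L3]=66
14. P1: store L3 := 65  bus=[BusUpgr]  L3: P0=I P1=M P2=I  mem[L3]=66
15. P0: store L1 := 4  bus=[BusRdX]  L1: P0=M P1=I P2=I  mem[L1]=60

memory[L5] = 50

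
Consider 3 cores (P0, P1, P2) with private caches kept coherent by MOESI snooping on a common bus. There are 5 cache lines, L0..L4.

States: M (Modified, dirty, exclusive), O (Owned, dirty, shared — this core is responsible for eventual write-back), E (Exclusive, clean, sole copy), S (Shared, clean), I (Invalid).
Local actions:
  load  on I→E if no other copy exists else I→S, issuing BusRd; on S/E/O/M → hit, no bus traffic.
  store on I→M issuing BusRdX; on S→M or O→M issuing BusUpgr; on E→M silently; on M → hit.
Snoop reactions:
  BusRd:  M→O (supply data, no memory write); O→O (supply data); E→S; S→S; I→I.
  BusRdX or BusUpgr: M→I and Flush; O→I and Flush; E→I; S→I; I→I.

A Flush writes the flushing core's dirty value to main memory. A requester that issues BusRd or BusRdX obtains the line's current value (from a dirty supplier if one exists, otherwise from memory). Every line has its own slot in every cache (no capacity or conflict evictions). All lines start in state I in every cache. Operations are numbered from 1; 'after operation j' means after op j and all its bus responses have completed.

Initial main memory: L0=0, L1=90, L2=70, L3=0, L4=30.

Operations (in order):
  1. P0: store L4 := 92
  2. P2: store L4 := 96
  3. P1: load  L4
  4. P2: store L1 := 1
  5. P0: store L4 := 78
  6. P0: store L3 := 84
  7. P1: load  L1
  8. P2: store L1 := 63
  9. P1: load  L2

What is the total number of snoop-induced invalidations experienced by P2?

invalidations = 1

[1] P0: store L4 := 92 | P0:M(92), P1:I, P2:I | bus: BusRdX
[2] P2: store L4 := 96 | P0:I, P1:I, P2:M(96) | bus: BusRdX,Flush
[3] P1: load  L4 | P0:I, P1:S(96), P2:O(96) | bus: BusRd
[4] P2: store L1 := 1 | P0:I, P1:I, P2:M(1) | bus: BusRdX
[5] P0: store L4 := 78 | P0:M(78), P1:I, P2:I | bus: BusRdX,Flush
[6] P0: store L3 := 84 | P0:M(84), P1:I, P2:I | bus: BusRdX
[7] P1: load  L1 | P0:I, P1:S(1), P2:O(1) | bus: BusRd
[8] P2: store L1 := 63 | P0:I, P1:I, P2:M(63) | bus: BusUpgr
[9] P1: load  L2 | P0:I, P1:E(70), P2:I | bus: BusRd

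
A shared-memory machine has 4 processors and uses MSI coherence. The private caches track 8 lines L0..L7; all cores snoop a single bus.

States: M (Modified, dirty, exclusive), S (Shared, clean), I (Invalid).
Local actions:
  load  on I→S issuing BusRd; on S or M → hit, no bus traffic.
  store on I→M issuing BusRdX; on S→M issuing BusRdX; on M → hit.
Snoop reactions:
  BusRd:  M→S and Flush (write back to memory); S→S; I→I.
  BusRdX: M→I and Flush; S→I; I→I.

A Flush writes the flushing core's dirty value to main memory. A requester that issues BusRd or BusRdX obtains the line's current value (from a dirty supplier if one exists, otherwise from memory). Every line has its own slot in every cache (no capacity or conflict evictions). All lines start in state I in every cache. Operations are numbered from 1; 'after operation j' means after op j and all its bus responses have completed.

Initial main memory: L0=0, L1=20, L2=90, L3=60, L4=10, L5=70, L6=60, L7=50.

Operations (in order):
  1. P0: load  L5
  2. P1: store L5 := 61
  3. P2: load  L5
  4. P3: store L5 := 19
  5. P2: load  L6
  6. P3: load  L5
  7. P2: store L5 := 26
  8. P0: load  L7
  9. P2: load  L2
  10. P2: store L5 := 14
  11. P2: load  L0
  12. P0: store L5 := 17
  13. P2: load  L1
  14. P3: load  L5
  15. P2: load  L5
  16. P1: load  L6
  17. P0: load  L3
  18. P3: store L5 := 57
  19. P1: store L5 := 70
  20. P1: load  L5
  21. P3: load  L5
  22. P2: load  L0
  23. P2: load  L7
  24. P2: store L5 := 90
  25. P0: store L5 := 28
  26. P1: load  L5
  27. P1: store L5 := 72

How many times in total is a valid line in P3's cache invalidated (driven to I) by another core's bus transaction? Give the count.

1. P0: load  L5  bus=[BusRd]  L5: P0=S P1=I P2=I P3=I  mem[L5]=70
2. P1: store L5 := 61  bus=[BusRdX]  L5: P0=I P1=M P2=I P3=I  mem[L5]=70
3. P2: load  L5  bus=[BusRd,Flush]  L5: P0=I P1=S P2=S P3=I  mem[L5]=61
4. P3: store L5 := 19  bus=[BusRdX]  L5: P0=I P1=I P2=I P3=M  mem[L5]=61
5. P2: load  L6  bus=[BusRd]  L6: P0=I P1=I P2=S P3=I  mem[L6]=60
6. P3: load  L5  bus=[-]  L5: P0=I P1=I P2=I P3=M  mem[L5]=61
7. P2: store L5 := 26  bus=[BusRdX,Flush]  L5: P0=I P1=I P2=M P3=I  mem[L5]=19
8. P0: load  L7  bus=[BusRd]  L7: P0=S P1=I P2=I P3=I  mem[L7]=50
9. P2: load  L2  bus=[BusRd]  L2: P0=I P1=I P2=S P3=I  mem[L2]=90
10. P2: store L5 := 14  bus=[-]  L5: P0=I P1=I P2=M P3=I  mem[L5]=19
11. P2: load  L0  bus=[BusRd]  L0: P0=I P1=I P2=S P3=I  mem[L0]=0
12. P0: store L5 := 17  bus=[BusRdX,Flush]  L5: P0=M P1=I P2=I P3=I  mem[L5]=14
13. P2: load  L1  bus=[BusRd]  L1: P0=I P1=I P2=S P3=I  mem[L1]=20
14. P3: load  L5  bus=[BusRd,Flush]  L5: P0=S P1=I P2=I P3=S  mem[L5]=17
15. P2: load  L5  bus=[BusRd]  L5: P0=S P1=I P2=S P3=S  mem[L5]=17
16. P1: load  L6  bus=[BusRd]  L6: P0=I P1=S P2=S P3=I  mem[L6]=60
17. P0: load  L3  bus=[BusRd]  L3: P0=S P1=I P2=I P3=I  mem[L3]=60
18. P3: store L5 := 57  bus=[BusRdX]  L5: P0=I P1=I P2=I P3=M  mem[L5]=17
19. P1: store L5 := 70  bus=[BusRdX,Flush]  L5: P0=I P1=M P2=I P3=I  mem[L5]=57
20. P1: load  L5  bus=[-]  L5: P0=I P1=M P2=I P3=I  mem[L5]=57
21. P3: load  L5  bus=[BusRd,Flush]  L5: P0=I P1=S P2=I P3=S  mem[L5]=70
22. P2: load  L0  bus=[-]  L0: P0=I P1=I P2=S P3=I  mem[L0]=0
23. P2: load  L7  bus=[BusRd]  L7: P0=S P1=I P2=S P3=I  mem[L7]=50
24. P2: store L5 := 90  bus=[BusRdX]  L5: P0=I P1=I P2=M P3=I  mem[L5]=70
25. P0: store L5 := 28  bus=[BusRdX,Flush]  L5: P0=M P1=I P2=I P3=I  mem[L5]=90
26. P1: load  L5  bus=[BusRd,Flush]  L5: P0=S P1=S P2=I P3=I  mem[L5]=28
27. P1: store L5 := 72  bus=[BusRdX]  L5: P0=I P1=M P2=I P3=I  mem[L5]=28

invalidations = 3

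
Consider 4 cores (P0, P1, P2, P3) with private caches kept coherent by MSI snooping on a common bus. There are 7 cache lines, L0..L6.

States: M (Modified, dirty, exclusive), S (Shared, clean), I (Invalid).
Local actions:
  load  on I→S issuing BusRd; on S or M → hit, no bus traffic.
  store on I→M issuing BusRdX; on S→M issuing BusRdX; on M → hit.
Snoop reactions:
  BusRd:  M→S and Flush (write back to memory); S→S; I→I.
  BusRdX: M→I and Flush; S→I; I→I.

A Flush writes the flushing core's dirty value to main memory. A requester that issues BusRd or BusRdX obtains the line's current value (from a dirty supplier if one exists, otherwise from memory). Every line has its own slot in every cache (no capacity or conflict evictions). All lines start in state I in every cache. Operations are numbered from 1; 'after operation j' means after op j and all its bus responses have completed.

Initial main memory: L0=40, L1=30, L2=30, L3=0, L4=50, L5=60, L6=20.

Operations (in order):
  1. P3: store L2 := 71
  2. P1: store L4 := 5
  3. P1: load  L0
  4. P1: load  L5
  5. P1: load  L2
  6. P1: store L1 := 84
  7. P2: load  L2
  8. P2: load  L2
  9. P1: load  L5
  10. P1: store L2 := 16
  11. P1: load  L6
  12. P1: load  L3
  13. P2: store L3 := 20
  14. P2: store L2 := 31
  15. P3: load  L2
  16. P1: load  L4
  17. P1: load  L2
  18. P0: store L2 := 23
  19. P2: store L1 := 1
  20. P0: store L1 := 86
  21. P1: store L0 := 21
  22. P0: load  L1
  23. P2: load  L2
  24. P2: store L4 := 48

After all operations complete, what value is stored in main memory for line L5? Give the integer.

memory[L5] = 60

1. P3: store L2 := 71  bus=[BusRdX]  L2: P0=I P1=I P2=I P3=M  mem[L2]=30
2. P1: store L4 := 5  bus=[BusRdX]  L4: P0=I P1=M P2=I P3=I  mem[L4]=50
3. P1: load  L0  bus=[BusRd]  L0: P0=I P1=S P2=I P3=I  mem[L0]=40
4. P1: load  L5  bus=[BusRd]  L5: P0=I P1=S P2=I P3=I  mem[L5]=60
5. P1: load  L2  bus=[BusRd,Flush]  L2: P0=I P1=S P2=I P3=S  mem[L2]=71
6. P1: store L1 := 84  bus=[BusRdX]  L1: P0=I P1=M P2=I P3=I  mem[L1]=30
7. P2: load  L2  bus=[BusRd]  L2: P0=I P1=S P2=S P3=S  mem[L2]=71
8. P2: load  L2  bus=[-]  L2: P0=I P1=S P2=S P3=S  mem[L2]=71
9. P1: load  L5  bus=[-]  L5: P0=I P1=S P2=I P3=I  mem[L5]=60
10. P1: store L2 := 16  bus=[BusRdX]  L2: P0=I P1=M P2=I P3=I  mem[L2]=71
11. P1: load  L6  bus=[BusRd]  L6: P0=I P1=S P2=I P3=I  mem[L6]=20
12. P1: load  L3  bus=[BusRd]  L3: P0=I P1=S P2=I P3=I  mem[L3]=0
13. P2: store L3 := 20  bus=[BusRdX]  L3: P0=I P1=I P2=M P3=I  mem[L3]=0
14. P2: store L2 := 31  bus=[BusRdX,Flush]  L2: P0=I P1=I P2=M P3=I  mem[L2]=16
15. P3: load  L2  bus=[BusRd,Flush]  L2: P0=I P1=I P2=S P3=S  mem[L2]=31
16. P1: load  L4  bus=[-]  L4: P0=I P1=M P2=I P3=I  mem[L4]=50
17. P1: load  L2  bus=[BusRd]  L2: P0=I P1=S P2=S P3=S  mem[L2]=31
18. P0: store L2 := 23  bus=[BusRdX]  L2: P0=M P1=I P2=I P3=I  mem[L2]=31
19. P2: store L1 := 1  bus=[BusRdX,Flush]  L1: P0=I P1=I P2=M P3=I  mem[L1]=84
20. P0: store L1 := 86  bus=[BusRdX,Flush]  L1: P0=M P1=I P2=I P3=I  mem[L1]=1
21. P1: store L0 := 21  bus=[BusRdX]  L0: P0=I P1=M P2=I P3=I  mem[L0]=40
22. P0: load  L1  bus=[-]  L1: P0=M P1=I P2=I P3=I  mem[L1]=1
23. P2: load  L2  bus=[BusRd,Flush]  L2: P0=S P1=I P2=S P3=I  mem[L2]=23
24. P2: store L4 := 48  bus=[BusRdX,Flush]  L4: P0=I P1=I P2=M P3=I  mem[L4]=5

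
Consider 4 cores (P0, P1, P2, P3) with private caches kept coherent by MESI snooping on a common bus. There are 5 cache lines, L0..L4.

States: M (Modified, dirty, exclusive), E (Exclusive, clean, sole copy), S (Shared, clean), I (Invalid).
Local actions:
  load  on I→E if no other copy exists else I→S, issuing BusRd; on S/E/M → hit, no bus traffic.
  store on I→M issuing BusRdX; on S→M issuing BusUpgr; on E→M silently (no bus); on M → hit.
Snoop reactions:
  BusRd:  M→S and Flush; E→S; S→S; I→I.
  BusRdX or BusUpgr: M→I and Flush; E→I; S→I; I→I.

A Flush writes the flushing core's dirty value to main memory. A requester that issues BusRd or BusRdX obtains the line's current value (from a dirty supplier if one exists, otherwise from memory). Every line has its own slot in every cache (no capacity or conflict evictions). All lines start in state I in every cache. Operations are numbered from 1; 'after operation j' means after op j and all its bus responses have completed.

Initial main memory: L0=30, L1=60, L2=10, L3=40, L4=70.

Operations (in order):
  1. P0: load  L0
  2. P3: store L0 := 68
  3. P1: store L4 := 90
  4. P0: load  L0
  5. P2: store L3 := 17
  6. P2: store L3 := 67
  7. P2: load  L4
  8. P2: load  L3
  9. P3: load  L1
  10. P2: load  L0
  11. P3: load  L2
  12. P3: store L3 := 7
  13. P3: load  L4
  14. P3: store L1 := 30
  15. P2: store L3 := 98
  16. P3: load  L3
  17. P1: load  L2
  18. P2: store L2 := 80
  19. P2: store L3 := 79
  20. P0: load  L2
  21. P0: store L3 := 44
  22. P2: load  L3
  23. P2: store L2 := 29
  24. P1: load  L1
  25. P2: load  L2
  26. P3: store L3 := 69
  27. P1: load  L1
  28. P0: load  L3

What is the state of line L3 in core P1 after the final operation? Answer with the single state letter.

state = I

step 1: P0: load  L0  ⟶  EIII  (L0)  txn=BusRd  M[L0]=30
step 2: P3: store L0 := 68  ⟶  IIIM  (L0)  txn=BusRdX  M[L0]=30
step 3: P1: store L4 := 90  ⟶  IMII  (L4)  txn=BusRdX  M[L4]=70
step 4: P0: load  L0  ⟶  SIIS  (L0)  txn=BusRd+Flush  M[L0]=68
step 5: P2: store L3 := 17  ⟶  IIMI  (L3)  txn=BusRdX  M[L3]=40
step 6: P2: store L3 := 67  ⟶  IIMI  (L3)  txn=∅  M[L3]=40
step 7: P2: load  L4  ⟶  ISSI  (L4)  txn=BusRd+Flush  M[L4]=90
step 8: P2: load  L3  ⟶  IIMI  (L3)  txn=∅  M[L3]=40
step 9: P3: load  L1  ⟶  IIIE  (L1)  txn=BusRd  M[L1]=60
step 10: P2: load  L0  ⟶  SISS  (L0)  txn=BusRd  M[L0]=68
step 11: P3: load  L2  ⟶  IIIE  (L2)  txn=BusRd  M[L2]=10
step 12: P3: store L3 := 7  ⟶  IIIM  (L3)  txn=BusRdX+Flush  M[L3]=67
step 13: P3: load  L4  ⟶  ISSS  (L4)  txn=BusRd  M[L4]=90
step 14: P3: store L1 := 30  ⟶  IIIM  (L1)  txn=∅  M[L1]=60
step 15: P2: store L3 := 98  ⟶  IIMI  (L3)  txn=BusRdX+Flush  M[L3]=7
step 16: P3: load  L3  ⟶  IISS  (L3)  txn=BusRd+Flush  M[L3]=98
step 17: P1: load  L2  ⟶  ISIS  (L2)  txn=BusRd  M[L2]=10
step 18: P2: store L2 := 80  ⟶  IIMI  (L2)  txn=BusRdX  M[L2]=10
step 19: P2: store L3 := 79  ⟶  IIMI  (L3)  txn=BusUpgr  M[L3]=98
step 20: P0: load  L2  ⟶  SISI  (L2)  txn=BusRd+Flush  M[L2]=80
step 21: P0: store L3 := 44  ⟶  MIII  (L3)  txn=BusRdX+Flush  M[L3]=79
step 22: P2: load  L3  ⟶  SISI  (L3)  txn=BusRd+Flush  M[L3]=44
step 23: P2: store L2 := 29  ⟶  IIMI  (L2)  txn=BusUpgr  M[L2]=80
step 24: P1: load  L1  ⟶  ISIS  (L1)  txn=BusRd+Flush  M[L1]=30
step 25: P2: load  L2  ⟶  IIMI  (L2)  txn=∅  M[L2]=80
step 26: P3: store L3 := 69  ⟶  IIIM  (L3)  txn=BusRdX  M[L3]=44
step 27: P1: load  L1  ⟶  ISIS  (L1)  txn=∅  M[L1]=30
step 28: P0: load  L3  ⟶  SIIS  (L3)  txn=BusRd+Flush  M[L3]=69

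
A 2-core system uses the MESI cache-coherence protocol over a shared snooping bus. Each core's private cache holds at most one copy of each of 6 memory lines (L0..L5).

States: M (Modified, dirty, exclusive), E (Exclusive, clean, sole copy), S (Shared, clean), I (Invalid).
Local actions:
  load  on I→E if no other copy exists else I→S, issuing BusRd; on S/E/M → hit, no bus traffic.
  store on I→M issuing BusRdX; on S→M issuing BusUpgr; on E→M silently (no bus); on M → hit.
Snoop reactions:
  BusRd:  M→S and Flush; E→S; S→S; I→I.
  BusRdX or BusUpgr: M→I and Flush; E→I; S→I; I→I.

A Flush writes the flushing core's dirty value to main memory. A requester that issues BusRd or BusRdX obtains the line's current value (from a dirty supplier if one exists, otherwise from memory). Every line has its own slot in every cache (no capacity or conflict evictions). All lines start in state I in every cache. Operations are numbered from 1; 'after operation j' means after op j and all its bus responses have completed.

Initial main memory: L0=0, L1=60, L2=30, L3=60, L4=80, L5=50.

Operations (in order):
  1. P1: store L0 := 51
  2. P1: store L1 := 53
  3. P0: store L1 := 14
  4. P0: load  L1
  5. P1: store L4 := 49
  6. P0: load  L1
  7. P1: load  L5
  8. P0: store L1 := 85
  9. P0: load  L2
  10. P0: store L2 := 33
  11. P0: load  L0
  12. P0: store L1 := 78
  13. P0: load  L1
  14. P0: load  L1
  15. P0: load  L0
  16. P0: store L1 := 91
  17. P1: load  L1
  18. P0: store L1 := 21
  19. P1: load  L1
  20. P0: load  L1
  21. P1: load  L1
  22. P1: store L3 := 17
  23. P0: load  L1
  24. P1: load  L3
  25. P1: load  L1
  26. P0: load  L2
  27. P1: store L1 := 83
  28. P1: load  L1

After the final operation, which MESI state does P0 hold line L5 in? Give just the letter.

state = I

  op1 P1: store L0 := 51 → I/M on L0; bus BusRdX; mem=0
  op2 P1: store L1 := 53 → I/M on L1; bus BusRdX; mem=60
  op3 P0: store L1 := 14 → M/I on L1; bus BusRdX Flush; mem=53
  op4 P0: load  L1 → M/I on L1; bus (none); mem=53
  op5 P1: store L4 := 49 → I/M on L4; bus BusRdX; mem=80
  op6 P0: load  L1 → M/I on L1; bus (none); mem=53
  op7 P1: load  L5 → I/E on L5; bus BusRd; mem=50
  op8 P0: store L1 := 85 → M/I on L1; bus (none); mem=53
  op9 P0: load  L2 → E/I on L2; bus BusRd; mem=30
  op10 P0: store L2 := 33 → M/I on L2; bus (none); mem=30
  op11 P0: load  L0 → S/S on L0; bus BusRd Flush; mem=51
  op12 P0: store L1 := 78 → M/I on L1; bus (none); mem=53
  op13 P0: load  L1 → M/I on L1; bus (none); mem=53
  op14 P0: load  L1 → M/I on L1; bus (none); mem=53
  op15 P0: load  L0 → S/S on L0; bus (none); mem=51
  op16 P0: store L1 := 91 → M/I on L1; bus (none); mem=53
  op17 P1: load  L1 → S/S on L1; bus BusRd Flush; mem=91
  op18 P0: store L1 := 21 → M/I on L1; bus BusUpgr; mem=91
  op19 P1: load  L1 → S/S on L1; bus BusRd Flush; mem=21
  op20 P0: load  L1 → S/S on L1; bus (none); mem=21
  op21 P1: load  L1 → S/S on L1; bus (none); mem=21
  op22 P1: store L3 := 17 → I/M on L3; bus BusRdX; mem=60
  op23 P0: load  L1 → S/S on L1; bus (none); mem=21
  op24 P1: load  L3 → I/M on L3; bus (none); mem=60
  op25 P1: load  L1 → S/S on L1; bus (none); mem=21
  op26 P0: load  L2 → M/I on L2; bus (none); mem=30
  op27 P1: store L1 := 83 → I/M on L1; bus BusUpgr; mem=21
  op28 P1: load  L1 → I/M on L1; bus (none); mem=21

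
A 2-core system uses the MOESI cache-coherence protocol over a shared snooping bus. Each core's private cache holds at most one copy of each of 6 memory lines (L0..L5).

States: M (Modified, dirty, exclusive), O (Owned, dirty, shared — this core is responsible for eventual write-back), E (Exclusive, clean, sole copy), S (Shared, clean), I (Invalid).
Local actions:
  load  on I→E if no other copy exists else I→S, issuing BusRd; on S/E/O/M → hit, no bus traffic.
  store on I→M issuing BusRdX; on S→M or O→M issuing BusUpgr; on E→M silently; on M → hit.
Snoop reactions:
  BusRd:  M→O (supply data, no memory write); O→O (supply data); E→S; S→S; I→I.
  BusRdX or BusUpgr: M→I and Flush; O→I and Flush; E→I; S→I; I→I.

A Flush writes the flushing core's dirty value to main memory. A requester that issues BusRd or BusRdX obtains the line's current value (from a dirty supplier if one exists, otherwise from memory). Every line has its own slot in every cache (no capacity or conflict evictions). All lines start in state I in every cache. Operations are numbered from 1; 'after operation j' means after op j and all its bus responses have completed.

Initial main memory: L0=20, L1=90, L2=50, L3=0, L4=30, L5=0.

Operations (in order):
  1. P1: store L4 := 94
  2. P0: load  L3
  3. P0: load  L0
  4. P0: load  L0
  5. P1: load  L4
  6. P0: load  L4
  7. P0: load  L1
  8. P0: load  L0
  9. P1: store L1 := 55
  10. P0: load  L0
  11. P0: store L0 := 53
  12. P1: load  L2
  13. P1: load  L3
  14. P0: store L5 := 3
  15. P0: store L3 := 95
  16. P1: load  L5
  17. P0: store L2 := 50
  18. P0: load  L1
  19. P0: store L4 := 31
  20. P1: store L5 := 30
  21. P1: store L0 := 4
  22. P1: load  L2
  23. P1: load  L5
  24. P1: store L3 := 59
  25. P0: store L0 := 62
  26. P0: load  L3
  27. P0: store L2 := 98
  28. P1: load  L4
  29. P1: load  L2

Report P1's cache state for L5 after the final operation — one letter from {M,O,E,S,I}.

state = M

1. P1: store L4 := 94  bus=[BusRdX]  L4: P0=I P1=M  mem[L4]=30
2. P0: load  L3  bus=[BusRd]  L3: P0=E P1=I  mem[L3]=0
3. P0: load  L0  bus=[BusRd]  L0: P0=E P1=I  mem[L0]=20
4. P0: load  L0  bus=[-]  L0: P0=E P1=I  mem[L0]=20
5. P1: load  L4  bus=[-]  L4: P0=I P1=M  mem[L4]=30
6. P0: load  L4  bus=[BusRd]  L4: P0=S P1=O  mem[L4]=30
7. P0: load  L1  bus=[BusRd]  L1: P0=E P1=I  mem[L1]=90
8. P0: load  L0  bus=[-]  L0: P0=E P1=I  mem[L0]=20
9. P1: store L1 := 55  bus=[BusRdX]  L1: P0=I P1=M  mem[L1]=90
10. P0: load  L0  bus=[-]  L0: P0=E P1=I  mem[L0]=20
11. P0: store L0 := 53  bus=[-]  L0: P0=M P1=I  mem[L0]=20
12. P1: load  L2  bus=[BusRd]  L2: P0=I P1=E  mem[L2]=50
13. P1: load  L3  bus=[BusRd]  L3: P0=S P1=S  mem[L3]=0
14. P0: store L5 := 3  bus=[BusRdX]  L5: P0=M P1=I  mem[L5]=0
15. P0: store L3 := 95  bus=[BusUpgr]  L3: P0=M P1=I  mem[L3]=0
16. P1: load  L5  bus=[BusRd]  L5: P0=O P1=S  mem[L5]=0
17. P0: store L2 := 50  bus=[BusRdX]  L2: P0=M P1=I  mem[L2]=50
18. P0: load  L1  bus=[BusRd]  L1: P0=S P1=O  mem[L1]=90
19. P0: store L4 := 31  bus=[BusUpgr,Flush]  L4: P0=M P1=I  mem[L4]=94
20. P1: store L5 := 30  bus=[BusUpgr,Flush]  L5: P0=I P1=M  mem[L5]=3
21. P1: store L0 := 4  bus=[BusRdX,Flush]  L0: P0=I P1=M  mem[L0]=53
22. P1: load  L2  bus=[BusRd]  L2: P0=O P1=S  mem[L2]=50
23. P1: load  L5  bus=[-]  L5: P0=I P1=M  mem[L5]=3
24. P1: store L3 := 59  bus=[BusRdX,Flush]  L3: P0=I P1=M  mem[L3]=95
25. P0: store L0 := 62  bus=[BusRdX,Flush]  L0: P0=M P1=I  mem[L0]=4
26. P0: load  L3  bus=[BusRd]  L3: P0=S P1=O  mem[L3]=95
27. P0: store L2 := 98  bus=[BusUpgr]  L2: P0=M P1=I  mem[L2]=50
28. P1: load  L4  bus=[BusRd]  L4: P0=O P1=S  mem[L4]=94
29. P1: load  L2  bus=[BusRd]  L2: P0=O P1=S  mem[L2]=50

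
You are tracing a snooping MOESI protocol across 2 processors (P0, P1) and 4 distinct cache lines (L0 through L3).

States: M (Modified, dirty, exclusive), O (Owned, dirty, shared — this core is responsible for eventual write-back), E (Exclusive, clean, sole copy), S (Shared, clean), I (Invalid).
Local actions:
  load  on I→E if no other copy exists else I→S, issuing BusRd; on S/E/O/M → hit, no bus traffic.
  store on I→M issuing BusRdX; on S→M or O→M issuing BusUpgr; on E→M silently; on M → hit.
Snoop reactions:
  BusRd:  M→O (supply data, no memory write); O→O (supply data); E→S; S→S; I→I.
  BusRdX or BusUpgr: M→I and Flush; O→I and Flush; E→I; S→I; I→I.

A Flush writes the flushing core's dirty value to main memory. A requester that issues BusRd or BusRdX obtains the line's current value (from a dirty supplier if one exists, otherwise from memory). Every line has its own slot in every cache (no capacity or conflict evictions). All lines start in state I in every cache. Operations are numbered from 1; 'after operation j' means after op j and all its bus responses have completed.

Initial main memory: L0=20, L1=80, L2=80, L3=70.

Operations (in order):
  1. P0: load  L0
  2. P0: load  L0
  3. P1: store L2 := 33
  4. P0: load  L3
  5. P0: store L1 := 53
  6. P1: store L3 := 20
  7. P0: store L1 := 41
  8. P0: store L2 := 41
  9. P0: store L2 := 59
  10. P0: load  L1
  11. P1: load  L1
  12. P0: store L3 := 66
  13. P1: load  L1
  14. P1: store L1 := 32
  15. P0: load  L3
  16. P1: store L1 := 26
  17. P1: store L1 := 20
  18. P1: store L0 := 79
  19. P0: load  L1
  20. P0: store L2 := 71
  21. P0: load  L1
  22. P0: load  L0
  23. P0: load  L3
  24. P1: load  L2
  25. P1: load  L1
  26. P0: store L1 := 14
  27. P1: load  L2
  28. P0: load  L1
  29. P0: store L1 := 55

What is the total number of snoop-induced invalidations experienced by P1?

[1] P0: load  L0 | P0:E(20), P1:I | bus: BusRd
[2] P0: load  L0 | P0:E(20), P1:I | bus: none
[3] P1: store L2 := 33 | P0:I, P1:M(33) | bus: BusRdX
[4] P0: load  L3 | P0:E(70), P1:I | bus: BusRd
[5] P0: store L1 := 53 | P0:M(53), P1:I | bus: BusRdX
[6] P1: store L3 := 20 | P0:I, P1:M(20) | bus: BusRdX
[7] P0: store L1 := 41 | P0:M(41), P1:I | bus: none
[8] P0: store L2 := 41 | P0:M(41), P1:I | bus: BusRdX,Flush
[9] P0: store L2 := 59 | P0:M(59), P1:I | bus: none
[10] P0: load  L1 | P0:M(41), P1:I | bus: none
[11] P1: load  L1 | P0:O(41), P1:S(41) | bus: BusRd
[12] P0: store L3 := 66 | P0:M(66), P1:I | bus: BusRdX,Flush
[13] P1: load  L1 | P0:O(41), P1:S(41) | bus: none
[14] P1: store L1 := 32 | P0:I, P1:M(32) | bus: BusUpgr,Flush
[15] P0: load  L3 | P0:M(66), P1:I | bus: none
[16] P1: store L1 := 26 | P0:I, P1:M(26) | bus: none
[17] P1: store L1 := 20 | P0:I, P1:M(20) | bus: none
[18] P1: store L0 := 79 | P0:I, P1:M(79) | bus: BusRdX
[19] P0: load  L1 | P0:S(20), P1:O(20) | bus: BusRd
[20] P0: store L2 := 71 | P0:M(71), P1:I | bus: none
[21] P0: load  L1 | P0:S(20), P1:O(20) | bus: none
[22] P0: load  L0 | P0:S(79), P1:O(79) | bus: BusRd
[23] P0: load  L3 | P0:M(66), P1:I | bus: none
[24] P1: load  L2 | P0:O(71), P1:S(71) | bus: BusRd
[25] P1: load  L1 | P0:S(20), P1:O(20) | bus: none
[26] P0: store L1 := 14 | P0:M(14), P1:I | bus: BusUpgr,Flush
[27] P1: load  L2 | P0:O(71), P1:S(71) | bus: none
[28] P0: load  L1 | P0:M(14), P1:I | bus: none
[29] P0: store L1 := 55 | P0:M(55), P1:I | bus: none

invalidations = 3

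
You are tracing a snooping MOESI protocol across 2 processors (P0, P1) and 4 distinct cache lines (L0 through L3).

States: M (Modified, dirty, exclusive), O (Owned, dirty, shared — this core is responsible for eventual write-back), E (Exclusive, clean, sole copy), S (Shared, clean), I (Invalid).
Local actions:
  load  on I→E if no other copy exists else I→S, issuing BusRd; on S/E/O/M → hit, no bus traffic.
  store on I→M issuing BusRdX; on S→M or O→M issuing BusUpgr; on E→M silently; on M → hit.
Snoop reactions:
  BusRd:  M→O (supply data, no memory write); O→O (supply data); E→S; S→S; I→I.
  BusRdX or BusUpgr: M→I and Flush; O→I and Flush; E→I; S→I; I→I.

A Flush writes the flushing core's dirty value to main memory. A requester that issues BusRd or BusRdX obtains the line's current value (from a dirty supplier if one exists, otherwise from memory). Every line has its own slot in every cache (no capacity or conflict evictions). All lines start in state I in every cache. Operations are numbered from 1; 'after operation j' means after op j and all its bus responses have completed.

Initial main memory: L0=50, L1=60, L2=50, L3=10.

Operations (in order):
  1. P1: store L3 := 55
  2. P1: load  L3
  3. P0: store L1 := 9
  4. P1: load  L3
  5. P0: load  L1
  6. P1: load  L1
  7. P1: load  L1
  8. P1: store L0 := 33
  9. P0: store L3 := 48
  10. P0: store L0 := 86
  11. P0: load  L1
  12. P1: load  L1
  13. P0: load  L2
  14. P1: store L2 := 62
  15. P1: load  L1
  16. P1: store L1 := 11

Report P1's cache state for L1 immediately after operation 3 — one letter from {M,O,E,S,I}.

1. P1: store L3 := 55  bus=[BusRdX]  L3: P0=I P1=M  mem[L3]=10
2. P1: load  L3  bus=[-]  L3: P0=I P1=M  mem[L3]=10
3. P0: store L1 := 9  bus=[BusRdX]  L1: P0=M P1=I  mem[L1]=60
4. P1: load  L3  bus=[-]  L3: P0=I P1=M  mem[L3]=10
5. P0: load  L1  bus=[-]  L1: P0=M P1=I  mem[L1]=60
6. P1: load  L1  bus=[BusRd]  L1: P0=O P1=S  mem[L1]=60
7. P1: load  L1  bus=[-]  L1: P0=O P1=S  mem[L1]=60
8. P1: store L0 := 33  bus=[BusRdX]  L0: P0=I P1=M  mem[L0]=50
9. P0: store L3 := 48  bus=[BusRdX,Flush]  L3: P0=M P1=I  mem[L3]=55
10. P0: store L0 := 86  bus=[BusRdX,Flush]  L0: P0=M P1=I  mem[L0]=33
11. P0: load  L1  bus=[-]  L1: P0=O P1=S  mem[L1]=60
12. P1: load  L1  bus=[-]  L1: P0=O P1=S  mem[L1]=60
13. P0: load  L2  bus=[BusRd]  L2: P0=E P1=I  mem[L2]=50
14. P1: store L2 := 62  bus=[BusRdX]  L2: P0=I P1=M  mem[L2]=50
15. P1: load  L1  bus=[-]  L1: P0=O P1=S  mem[L1]=60
16. P1: store L1 := 11  bus=[BusUpgr,Flush]  L1: P0=I P1=M  mem[L1]=9

state = I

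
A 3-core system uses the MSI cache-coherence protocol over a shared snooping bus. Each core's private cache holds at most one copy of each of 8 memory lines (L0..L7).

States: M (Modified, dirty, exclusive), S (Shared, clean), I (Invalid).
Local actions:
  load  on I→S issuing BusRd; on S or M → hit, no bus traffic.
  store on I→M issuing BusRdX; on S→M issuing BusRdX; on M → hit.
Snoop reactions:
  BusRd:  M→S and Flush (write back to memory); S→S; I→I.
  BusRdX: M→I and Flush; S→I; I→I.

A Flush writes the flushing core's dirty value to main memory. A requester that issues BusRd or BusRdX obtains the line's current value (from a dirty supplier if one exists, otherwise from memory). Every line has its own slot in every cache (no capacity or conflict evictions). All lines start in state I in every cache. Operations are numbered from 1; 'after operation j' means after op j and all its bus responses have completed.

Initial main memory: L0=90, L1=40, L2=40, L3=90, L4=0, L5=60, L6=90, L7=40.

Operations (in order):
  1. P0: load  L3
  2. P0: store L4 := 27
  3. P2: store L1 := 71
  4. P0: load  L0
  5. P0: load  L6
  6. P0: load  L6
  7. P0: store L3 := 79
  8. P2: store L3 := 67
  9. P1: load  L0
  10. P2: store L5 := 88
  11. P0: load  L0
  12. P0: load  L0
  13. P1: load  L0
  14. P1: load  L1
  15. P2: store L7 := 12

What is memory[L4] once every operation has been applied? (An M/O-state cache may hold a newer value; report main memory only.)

memory[L4] = 0

  op1 P0: load  L3 → S/I/I on L3; bus BusRd; mem=90
  op2 P0: store L4 := 27 → M/I/I on L4; bus BusRdX; mem=0
  op3 P2: store L1 := 71 → I/I/M on L1; bus BusRdX; mem=40
  op4 P0: load  L0 → S/I/I on L0; bus BusRd; mem=90
  op5 P0: load  L6 → S/I/I on L6; bus BusRd; mem=90
  op6 P0: load  L6 → S/I/I on L6; bus (none); mem=90
  op7 P0: store L3 := 79 → M/I/I on L3; bus BusRdX; mem=90
  op8 P2: store L3 := 67 → I/I/M on L3; bus BusRdX Flush; mem=79
  op9 P1: load  L0 → S/S/I on L0; bus BusRd; mem=90
  op10 P2: store L5 := 88 → I/I/M on L5; bus BusRdX; mem=60
  op11 P0: load  L0 → S/S/I on L0; bus (none); mem=90
  op12 P0: load  L0 → S/S/I on L0; bus (none); mem=90
  op13 P1: load  L0 → S/S/I on L0; bus (none); mem=90
  op14 P1: load  L1 → I/S/S on L1; bus BusRd Flush; mem=71
  op15 P2: store L7 := 12 → I/I/M on L7; bus BusRdX; mem=40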